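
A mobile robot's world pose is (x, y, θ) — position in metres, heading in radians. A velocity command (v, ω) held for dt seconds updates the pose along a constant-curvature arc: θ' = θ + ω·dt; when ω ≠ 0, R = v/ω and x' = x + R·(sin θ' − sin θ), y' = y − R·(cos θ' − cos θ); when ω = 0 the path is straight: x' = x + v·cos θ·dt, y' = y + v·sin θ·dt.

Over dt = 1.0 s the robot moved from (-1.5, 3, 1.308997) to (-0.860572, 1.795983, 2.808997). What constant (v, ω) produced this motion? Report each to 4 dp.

v = -1.5000, ω = 1.5000

Δθ = 2.808997 − 1.308997 = 1.500000
ω = Δθ/dt = 1.500000/1.0 = 1.5000
R = −Δy/(cos θ' − cos θ) = -1.0000
v = R·ω = -1.0000·1.5000 = -1.5000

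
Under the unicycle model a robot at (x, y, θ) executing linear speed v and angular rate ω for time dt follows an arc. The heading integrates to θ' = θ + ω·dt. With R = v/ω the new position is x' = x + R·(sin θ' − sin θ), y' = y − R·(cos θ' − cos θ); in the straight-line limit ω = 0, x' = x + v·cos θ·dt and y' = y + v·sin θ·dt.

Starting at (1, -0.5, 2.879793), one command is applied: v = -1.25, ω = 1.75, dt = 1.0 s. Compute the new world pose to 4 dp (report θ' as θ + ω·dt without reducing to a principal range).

θ' = 2.8798 + 1.75·1.0 = 4.6298
R = v/ω = -1.25/1.75 = -0.7143
x' = 1 + -0.7143·(sin 4.6298 − sin 2.8798) = 1.8967
y' = -0.5 − -0.7143·(cos 4.6298 − cos 2.8798) = 0.1310

(1.8967, 0.1310, 4.6298)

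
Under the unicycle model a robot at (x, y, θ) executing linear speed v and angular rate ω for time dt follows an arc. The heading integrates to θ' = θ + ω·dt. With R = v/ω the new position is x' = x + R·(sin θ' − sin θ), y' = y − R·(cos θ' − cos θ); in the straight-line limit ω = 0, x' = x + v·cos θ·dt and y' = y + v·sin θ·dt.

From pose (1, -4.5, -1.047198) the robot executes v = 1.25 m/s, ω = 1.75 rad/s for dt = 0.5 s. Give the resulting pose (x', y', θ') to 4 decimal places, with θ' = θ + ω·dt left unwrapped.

θ' = -1.0472 + 1.75·0.5 = -0.1722
R = v/ω = 1.25/1.75 = 0.7143
x' = 1 + 0.7143·(sin -0.1722 − sin -1.0472) = 1.4962
y' = -4.5 − 0.7143·(cos -0.1722 − cos -1.0472) = -4.8466

(1.4962, -4.8466, -0.1722)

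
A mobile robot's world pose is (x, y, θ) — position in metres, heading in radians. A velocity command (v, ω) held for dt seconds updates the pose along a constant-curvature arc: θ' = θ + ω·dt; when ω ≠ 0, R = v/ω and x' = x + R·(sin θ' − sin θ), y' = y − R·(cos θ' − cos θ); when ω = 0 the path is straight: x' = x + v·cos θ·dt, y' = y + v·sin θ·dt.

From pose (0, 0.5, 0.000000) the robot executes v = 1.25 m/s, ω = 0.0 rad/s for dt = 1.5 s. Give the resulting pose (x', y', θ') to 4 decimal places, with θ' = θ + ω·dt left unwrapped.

(1.8750, 0.5000, 0.0000)

θ' = 0.0000 + 0.0·1.5 = 0.0000
ω = 0 → straight: x' = 0 + 1.25·cos(0.0000)·1.5 = 1.8750
y' = 0.5 + 1.25·sin(0.0000)·1.5 = 0.5000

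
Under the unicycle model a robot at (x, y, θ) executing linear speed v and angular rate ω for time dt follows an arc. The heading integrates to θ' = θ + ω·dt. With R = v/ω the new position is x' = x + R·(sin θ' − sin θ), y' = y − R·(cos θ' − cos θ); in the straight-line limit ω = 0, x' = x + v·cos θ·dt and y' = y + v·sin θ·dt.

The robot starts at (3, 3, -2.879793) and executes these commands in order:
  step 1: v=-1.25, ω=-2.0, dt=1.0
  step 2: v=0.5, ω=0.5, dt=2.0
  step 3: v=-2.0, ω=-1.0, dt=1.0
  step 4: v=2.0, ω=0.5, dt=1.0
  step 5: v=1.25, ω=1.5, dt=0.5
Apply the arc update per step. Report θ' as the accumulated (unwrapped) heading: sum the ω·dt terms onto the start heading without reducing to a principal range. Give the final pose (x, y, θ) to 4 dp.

step 1: θ'=-4.8798 (R=0.6250) → pose (3.7780, 2.2922, -4.8798)
step 2: θ'=-3.8798 (R=1.0000) → pose (3.4650, 3.1985, -3.8798)
step 3: θ'=-4.8798 (R=2.0000) → pose (4.0911, 1.3859, -4.8798)
step 4: θ'=-4.3798 (R=4.0000) → pose (3.9278, 3.3583, -4.3798)
step 5: θ'=-3.6298 (R=0.8333) → pose (3.5310, 3.8222, -3.6298)

(3.5310, 3.8222, -3.6298)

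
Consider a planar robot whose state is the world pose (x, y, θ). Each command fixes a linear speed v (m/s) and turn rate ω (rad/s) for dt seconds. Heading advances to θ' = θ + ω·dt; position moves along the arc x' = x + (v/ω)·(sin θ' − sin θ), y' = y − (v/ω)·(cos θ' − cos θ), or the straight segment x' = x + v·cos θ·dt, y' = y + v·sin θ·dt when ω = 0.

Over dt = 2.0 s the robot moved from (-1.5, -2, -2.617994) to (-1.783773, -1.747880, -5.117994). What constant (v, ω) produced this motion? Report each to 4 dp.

v = 0.2500, ω = -1.2500

Δθ = -5.117994 − -2.617994 = -2.500000
ω = Δθ/dt = -2.500000/2.0 = -1.2500
R = Δx/(sin θ' − sin θ) = -0.2000
v = R·ω = -0.2000·-1.2500 = 0.2500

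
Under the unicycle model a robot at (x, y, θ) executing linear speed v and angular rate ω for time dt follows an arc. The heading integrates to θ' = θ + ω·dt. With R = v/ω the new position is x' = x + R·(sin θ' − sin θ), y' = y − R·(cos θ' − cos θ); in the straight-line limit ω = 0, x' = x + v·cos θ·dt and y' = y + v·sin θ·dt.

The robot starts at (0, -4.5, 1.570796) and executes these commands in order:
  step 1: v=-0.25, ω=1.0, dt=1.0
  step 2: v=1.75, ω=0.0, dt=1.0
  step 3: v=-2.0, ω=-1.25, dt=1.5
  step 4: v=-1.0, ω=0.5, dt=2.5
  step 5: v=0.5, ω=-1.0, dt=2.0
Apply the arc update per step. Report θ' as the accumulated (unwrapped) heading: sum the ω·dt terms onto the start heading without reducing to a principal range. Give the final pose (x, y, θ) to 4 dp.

(-1.2832, -7.9245, -0.0542)

step 1: θ'=2.5708 (R=-0.2500) → pose (0.1149, -4.7104, 2.5708)
step 2: θ'=2.5708 (straight) → pose (-1.3576, -3.7648, 2.5708)
step 3: θ'=0.6958 (R=1.6000) → pose (-1.1965, -6.3393, 0.6958)
step 4: θ'=1.9458 (R=-2.0000) → pose (-1.7756, -8.6069, 1.9458)
step 5: θ'=-0.0542 (R=-0.5000) → pose (-1.2832, -7.9245, -0.0542)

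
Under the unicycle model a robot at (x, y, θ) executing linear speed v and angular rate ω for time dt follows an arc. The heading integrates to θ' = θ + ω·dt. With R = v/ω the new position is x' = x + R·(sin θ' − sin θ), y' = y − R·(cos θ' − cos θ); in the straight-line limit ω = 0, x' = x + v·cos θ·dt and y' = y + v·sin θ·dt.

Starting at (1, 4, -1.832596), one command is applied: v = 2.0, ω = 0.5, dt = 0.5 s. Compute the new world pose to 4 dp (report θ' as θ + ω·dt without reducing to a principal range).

θ' = -1.8326 + 0.5·0.5 = -1.5826
R = v/ω = 2.0/0.5 = 4.0000
x' = 1 + 4.0000·(sin -1.5826 − sin -1.8326) = 0.8640
y' = 4 − 4.0000·(cos -1.5826 − cos -1.8326) = 3.0119

(0.8640, 3.0119, -1.5826)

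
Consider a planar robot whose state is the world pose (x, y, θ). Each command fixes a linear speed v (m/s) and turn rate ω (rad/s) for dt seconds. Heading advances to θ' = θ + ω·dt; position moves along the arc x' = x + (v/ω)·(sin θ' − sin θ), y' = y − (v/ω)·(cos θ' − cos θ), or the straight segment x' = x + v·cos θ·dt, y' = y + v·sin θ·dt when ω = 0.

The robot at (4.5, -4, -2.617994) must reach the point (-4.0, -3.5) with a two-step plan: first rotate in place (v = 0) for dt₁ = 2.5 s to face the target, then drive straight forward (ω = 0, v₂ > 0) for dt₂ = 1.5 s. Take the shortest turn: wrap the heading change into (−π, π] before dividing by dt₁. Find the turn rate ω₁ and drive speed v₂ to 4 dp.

ω₁ = -0.2329, v₂ = 5.6765

heading to target = atan2(-3.5−-4, -4−4.5) = 3.0828
Δθ = wrap(3.0828 − -2.6180) = -0.5824; ω₁ = Δθ/dt₁ = -0.2329
distance = √((-4−4.5)² + (-3.5−-4)²) = 8.5147; v₂ = distance/dt₂ = 5.6765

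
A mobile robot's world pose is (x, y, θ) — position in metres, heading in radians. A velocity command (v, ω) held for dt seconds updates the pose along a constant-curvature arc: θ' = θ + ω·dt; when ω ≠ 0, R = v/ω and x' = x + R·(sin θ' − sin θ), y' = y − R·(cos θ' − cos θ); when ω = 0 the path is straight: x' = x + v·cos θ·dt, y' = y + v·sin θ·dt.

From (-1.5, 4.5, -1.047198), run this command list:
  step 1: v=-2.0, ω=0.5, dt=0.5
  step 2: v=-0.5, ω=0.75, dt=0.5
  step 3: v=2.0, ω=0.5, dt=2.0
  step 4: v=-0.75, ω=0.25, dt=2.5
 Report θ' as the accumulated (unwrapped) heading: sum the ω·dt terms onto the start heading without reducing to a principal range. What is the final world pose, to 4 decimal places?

(0.3569, 4.3015, 1.2028)

step 1: θ'=-0.7972 (R=-4.0000) → pose (-2.1025, 5.2949, -0.7972)
step 2: θ'=-0.4222 (R=-0.6667) → pose (-2.3063, 5.4372, -0.4222)
step 3: θ'=0.5778 (R=4.0000) → pose (1.5175, 5.7353, 0.5778)
step 4: θ'=1.2028 (R=-3.0000) → pose (0.3569, 4.3015, 1.2028)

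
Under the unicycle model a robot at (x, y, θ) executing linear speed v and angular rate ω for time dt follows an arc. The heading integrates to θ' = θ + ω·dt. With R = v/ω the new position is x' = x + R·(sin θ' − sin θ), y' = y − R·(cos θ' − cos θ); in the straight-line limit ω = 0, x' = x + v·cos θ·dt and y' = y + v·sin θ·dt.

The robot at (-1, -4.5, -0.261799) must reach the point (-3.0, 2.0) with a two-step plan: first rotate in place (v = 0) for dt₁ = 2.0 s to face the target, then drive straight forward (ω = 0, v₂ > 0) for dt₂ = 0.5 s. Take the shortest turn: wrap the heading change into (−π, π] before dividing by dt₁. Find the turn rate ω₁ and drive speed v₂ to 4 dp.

heading to target = atan2(2−-4.5, -3−-1) = 1.8693
Δθ = wrap(1.8693 − -0.2618) = 2.1311; ω₁ = Δθ/dt₁ = 1.0655
distance = √((-3−-1)² + (2−-4.5)²) = 6.8007; v₂ = distance/dt₂ = 13.6015

ω₁ = 1.0655, v₂ = 13.6015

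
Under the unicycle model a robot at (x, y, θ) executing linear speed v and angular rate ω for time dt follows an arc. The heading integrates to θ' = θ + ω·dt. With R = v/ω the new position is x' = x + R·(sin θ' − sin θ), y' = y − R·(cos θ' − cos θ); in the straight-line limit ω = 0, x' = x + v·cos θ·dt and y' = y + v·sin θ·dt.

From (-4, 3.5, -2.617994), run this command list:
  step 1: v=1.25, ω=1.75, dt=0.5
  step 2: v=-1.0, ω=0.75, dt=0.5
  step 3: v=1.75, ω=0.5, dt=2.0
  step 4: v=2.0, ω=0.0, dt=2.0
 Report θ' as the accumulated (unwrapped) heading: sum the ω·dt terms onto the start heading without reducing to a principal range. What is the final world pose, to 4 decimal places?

(1.5472, -0.4989, -0.3680)

step 1: θ'=-1.7430 (R=0.7143) → pose (-4.3466, 3.0038, -1.7430)
step 2: θ'=-1.3680 (R=-1.3333) → pose (-4.3542, 3.5008, -1.3680)
step 3: θ'=-0.3680 (R=3.5000) → pose (-2.1850, 0.9401, -0.3680)
step 4: θ'=-0.3680 (straight) → pose (1.5472, -0.4989, -0.3680)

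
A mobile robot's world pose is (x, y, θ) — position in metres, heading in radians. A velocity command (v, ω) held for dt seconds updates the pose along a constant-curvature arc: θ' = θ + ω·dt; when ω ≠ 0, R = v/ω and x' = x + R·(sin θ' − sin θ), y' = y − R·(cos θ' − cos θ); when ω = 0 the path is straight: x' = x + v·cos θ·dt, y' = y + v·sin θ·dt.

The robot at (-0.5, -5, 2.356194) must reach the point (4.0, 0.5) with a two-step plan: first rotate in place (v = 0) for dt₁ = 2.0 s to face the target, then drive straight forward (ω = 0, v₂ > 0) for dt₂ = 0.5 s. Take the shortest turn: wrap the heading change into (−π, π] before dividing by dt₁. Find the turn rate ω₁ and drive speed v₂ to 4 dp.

heading to target = atan2(0.5−-5, 4−-0.5) = 0.8851
Δθ = wrap(0.8851 − 2.3562) = -1.4711; ω₁ = Δθ/dt₁ = -0.7356
distance = √((4−-0.5)² + (0.5−-5)²) = 7.1063; v₂ = distance/dt₂ = 14.2127

ω₁ = -0.7356, v₂ = 14.2127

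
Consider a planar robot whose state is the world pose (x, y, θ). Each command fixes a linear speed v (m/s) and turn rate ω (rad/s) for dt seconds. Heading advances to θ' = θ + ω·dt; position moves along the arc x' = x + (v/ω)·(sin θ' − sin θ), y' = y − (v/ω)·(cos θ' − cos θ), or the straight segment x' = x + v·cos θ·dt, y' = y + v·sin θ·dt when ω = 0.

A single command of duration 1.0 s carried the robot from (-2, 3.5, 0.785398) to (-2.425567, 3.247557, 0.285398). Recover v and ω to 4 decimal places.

v = -0.5000, ω = -0.5000

Δθ = 0.285398 − 0.785398 = -0.500000
ω = Δθ/dt = -0.500000/1.0 = -0.5000
R = Δx/(sin θ' − sin θ) = 1.0000
v = R·ω = 1.0000·-0.5000 = -0.5000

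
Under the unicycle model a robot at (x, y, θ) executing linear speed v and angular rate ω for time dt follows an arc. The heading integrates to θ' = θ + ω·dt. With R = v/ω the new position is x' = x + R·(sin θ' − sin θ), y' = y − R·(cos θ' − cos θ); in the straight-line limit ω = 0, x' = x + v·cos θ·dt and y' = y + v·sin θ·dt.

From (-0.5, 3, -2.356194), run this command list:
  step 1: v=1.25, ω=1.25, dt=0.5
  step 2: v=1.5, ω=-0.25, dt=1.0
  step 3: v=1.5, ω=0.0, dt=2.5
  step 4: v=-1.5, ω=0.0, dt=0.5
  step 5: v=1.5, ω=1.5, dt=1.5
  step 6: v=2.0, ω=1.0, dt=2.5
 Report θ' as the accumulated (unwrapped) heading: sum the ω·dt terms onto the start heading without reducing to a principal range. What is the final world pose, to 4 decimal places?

step 1: θ'=-1.7312 (R=1.0000) → pose (-0.7801, 2.4526, -1.7312)
step 2: θ'=-1.9812 (R=-6.0000) → pose (-1.2013, 1.0170, -1.9812)
step 3: θ'=-1.9812 (straight) → pose (-2.6974, -2.4216, -1.9812)
step 4: θ'=-1.9812 (straight) → pose (-2.3982, -1.7339, -1.9812)
step 5: θ'=0.2688 (R=1.0000) → pose (-1.2156, -3.0969, 0.2688)
step 6: θ'=2.7688 (R=2.0000) → pose (-1.0184, 0.6939, 2.7688)

(-1.0184, 0.6939, 2.7688)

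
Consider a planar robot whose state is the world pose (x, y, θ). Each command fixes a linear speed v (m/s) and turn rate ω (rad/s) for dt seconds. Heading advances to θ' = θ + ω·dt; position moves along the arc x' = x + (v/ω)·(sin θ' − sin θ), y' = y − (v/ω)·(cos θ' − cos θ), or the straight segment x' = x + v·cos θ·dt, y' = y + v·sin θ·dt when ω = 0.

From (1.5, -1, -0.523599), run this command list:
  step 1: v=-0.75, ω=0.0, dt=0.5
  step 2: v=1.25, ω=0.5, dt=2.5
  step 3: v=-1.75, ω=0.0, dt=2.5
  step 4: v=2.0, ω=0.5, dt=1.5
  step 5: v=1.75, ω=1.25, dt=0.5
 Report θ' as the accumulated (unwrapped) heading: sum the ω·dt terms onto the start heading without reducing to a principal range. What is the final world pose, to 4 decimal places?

(1.9543, 0.0315, 2.1014)

step 1: θ'=-0.5236 (straight) → pose (1.1752, -0.8125, -0.5236)
step 2: θ'=0.7264 (R=2.5000) → pose (4.0857, -0.5164, 0.7264)
step 3: θ'=0.7264 (straight) → pose (0.8151, -3.4222, 0.7264)
step 4: θ'=1.4764 (R=4.0000) → pose (2.1405, -0.8089, 1.4764)
step 5: θ'=2.1014 (R=1.4000) → pose (1.9543, 0.0315, 2.1014)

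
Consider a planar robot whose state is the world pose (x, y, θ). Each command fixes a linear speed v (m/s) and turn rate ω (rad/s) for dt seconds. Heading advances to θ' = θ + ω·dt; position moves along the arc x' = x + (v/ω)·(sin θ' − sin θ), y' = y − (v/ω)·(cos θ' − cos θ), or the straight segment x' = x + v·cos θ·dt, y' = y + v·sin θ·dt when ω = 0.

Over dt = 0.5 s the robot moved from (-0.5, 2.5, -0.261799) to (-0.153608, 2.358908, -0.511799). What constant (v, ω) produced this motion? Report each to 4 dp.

Δθ = -0.511799 − -0.261799 = -0.250000
ω = Δθ/dt = -0.250000/0.5 = -0.5000
R = Δx/(sin θ' − sin θ) = -1.5000
v = R·ω = -1.5000·-0.5000 = 0.7500

v = 0.7500, ω = -0.5000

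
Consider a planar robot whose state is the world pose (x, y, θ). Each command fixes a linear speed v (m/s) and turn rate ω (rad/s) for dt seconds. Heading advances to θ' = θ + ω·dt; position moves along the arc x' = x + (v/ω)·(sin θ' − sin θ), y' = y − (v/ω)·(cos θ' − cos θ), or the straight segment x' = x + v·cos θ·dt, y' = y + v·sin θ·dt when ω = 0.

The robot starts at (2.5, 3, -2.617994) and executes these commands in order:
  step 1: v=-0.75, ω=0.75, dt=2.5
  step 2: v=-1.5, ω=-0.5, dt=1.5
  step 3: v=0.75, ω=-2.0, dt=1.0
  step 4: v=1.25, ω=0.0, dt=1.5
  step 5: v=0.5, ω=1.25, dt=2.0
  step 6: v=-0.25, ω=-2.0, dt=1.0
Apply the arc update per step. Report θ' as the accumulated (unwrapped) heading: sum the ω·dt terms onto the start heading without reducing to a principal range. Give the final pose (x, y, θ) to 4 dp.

step 1: θ'=-0.7430 (R=-1.0000) → pose (2.6765, 4.6025, -0.7430)
step 2: θ'=-1.4930 (R=3.0000) → pose (1.7151, 6.5786, -1.4930)
step 3: θ'=-3.4930 (R=-0.3750) → pose (1.2121, 6.1974, -3.4930)
step 4: θ'=-3.4930 (straight) → pose (-0.5483, 6.8428, -3.4930)
step 5: θ'=-0.9930 (R=0.4000) → pose (-1.0211, 6.2488, -0.9930)
step 6: θ'=-2.9930 (R=0.1250) → pose (-0.9349, 6.4407, -2.9930)

(-0.9349, 6.4407, -2.9930)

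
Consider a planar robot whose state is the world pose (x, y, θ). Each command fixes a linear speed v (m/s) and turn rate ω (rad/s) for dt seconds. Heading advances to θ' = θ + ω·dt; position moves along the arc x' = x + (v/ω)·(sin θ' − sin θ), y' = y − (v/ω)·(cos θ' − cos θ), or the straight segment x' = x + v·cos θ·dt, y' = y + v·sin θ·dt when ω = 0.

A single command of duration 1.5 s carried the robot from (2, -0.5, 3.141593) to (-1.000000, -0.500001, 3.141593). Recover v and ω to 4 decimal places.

Δθ = 3.141593 − 3.141593 = 0.000000
ω = Δθ/dt = 0.000000/1.5 = 0.0000
ω = 0 → v = (Δx·cos θ + Δy·sin θ)/dt = 2.0000

v = 2.0000, ω = 0.0000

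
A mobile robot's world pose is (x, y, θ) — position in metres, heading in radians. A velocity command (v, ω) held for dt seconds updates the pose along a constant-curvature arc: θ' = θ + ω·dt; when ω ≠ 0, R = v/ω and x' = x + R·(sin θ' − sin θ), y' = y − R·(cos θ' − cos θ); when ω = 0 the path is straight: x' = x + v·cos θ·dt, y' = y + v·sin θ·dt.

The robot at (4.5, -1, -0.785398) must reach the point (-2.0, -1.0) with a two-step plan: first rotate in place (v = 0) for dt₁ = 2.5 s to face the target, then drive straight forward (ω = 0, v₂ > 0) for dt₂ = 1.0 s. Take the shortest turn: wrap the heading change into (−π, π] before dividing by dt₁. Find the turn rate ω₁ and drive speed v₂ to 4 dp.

ω₁ = -0.9425, v₂ = 6.5000

heading to target = atan2(-1−-1, -2−4.5) = 3.1416
Δθ = wrap(3.1416 − -0.7854) = -2.3562; ω₁ = Δθ/dt₁ = -0.9425
distance = √((-2−4.5)² + (-1−-1)²) = 6.5000; v₂ = distance/dt₂ = 6.5000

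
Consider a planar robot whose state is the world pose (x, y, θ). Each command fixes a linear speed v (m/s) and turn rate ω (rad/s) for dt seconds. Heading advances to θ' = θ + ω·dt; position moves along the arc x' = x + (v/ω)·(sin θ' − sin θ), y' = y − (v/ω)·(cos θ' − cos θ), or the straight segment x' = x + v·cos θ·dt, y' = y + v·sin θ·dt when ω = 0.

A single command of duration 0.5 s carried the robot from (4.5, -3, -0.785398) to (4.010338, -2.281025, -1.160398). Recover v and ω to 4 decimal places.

Δθ = -1.160398 − -0.785398 = -0.375000
ω = Δθ/dt = -0.375000/0.5 = -0.7500
R = −Δy/(cos θ' − cos θ) = 2.3333
v = R·ω = 2.3333·-0.7500 = -1.7500

v = -1.7500, ω = -0.7500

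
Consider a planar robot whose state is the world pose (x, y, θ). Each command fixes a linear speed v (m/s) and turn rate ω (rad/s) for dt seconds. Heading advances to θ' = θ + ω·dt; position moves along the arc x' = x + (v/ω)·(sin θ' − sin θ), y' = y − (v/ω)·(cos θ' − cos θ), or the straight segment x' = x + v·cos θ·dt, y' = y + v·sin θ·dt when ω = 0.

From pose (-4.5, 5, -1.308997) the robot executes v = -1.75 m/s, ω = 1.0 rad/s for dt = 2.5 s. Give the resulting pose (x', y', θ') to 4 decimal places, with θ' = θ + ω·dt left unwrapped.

θ' = -1.3090 + 1.0·2.5 = 1.1910
R = v/ω = -1.75/1.0 = -1.7500
x' = -4.5 + -1.7500·(sin 1.1910 − sin -1.3090) = -7.8157
y' = 5 − -1.7500·(cos 1.1910 − cos -1.3090) = 5.1958

(-7.8157, 5.1958, 1.1910)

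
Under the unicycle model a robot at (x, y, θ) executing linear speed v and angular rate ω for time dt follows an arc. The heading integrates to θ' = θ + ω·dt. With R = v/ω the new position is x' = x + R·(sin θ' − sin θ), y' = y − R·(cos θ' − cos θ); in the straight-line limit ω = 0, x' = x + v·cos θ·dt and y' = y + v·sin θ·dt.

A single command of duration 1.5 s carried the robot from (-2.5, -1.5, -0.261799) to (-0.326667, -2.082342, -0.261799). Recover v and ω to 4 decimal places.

v = 1.5000, ω = 0.0000

Δθ = -0.261799 − -0.261799 = 0.000000
ω = Δθ/dt = 0.000000/1.5 = 0.0000
ω = 0 → v = (Δx·cos θ + Δy·sin θ)/dt = 1.5000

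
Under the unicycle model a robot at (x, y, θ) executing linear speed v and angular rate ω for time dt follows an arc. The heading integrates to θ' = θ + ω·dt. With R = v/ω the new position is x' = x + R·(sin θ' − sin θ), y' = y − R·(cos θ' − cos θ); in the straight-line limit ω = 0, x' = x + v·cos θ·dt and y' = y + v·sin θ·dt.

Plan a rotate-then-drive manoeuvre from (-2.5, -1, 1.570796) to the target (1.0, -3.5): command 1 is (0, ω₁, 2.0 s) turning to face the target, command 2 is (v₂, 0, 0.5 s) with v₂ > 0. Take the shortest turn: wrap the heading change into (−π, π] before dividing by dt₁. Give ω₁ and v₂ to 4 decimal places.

ω₁ = -1.0955, v₂ = 8.6023

heading to target = atan2(-3.5−-1, 1−-2.5) = -0.6202
Δθ = wrap(-0.6202 − 1.5708) = -2.1910; ω₁ = Δθ/dt₁ = -1.0955
distance = √((1−-2.5)² + (-3.5−-1)²) = 4.3012; v₂ = distance/dt₂ = 8.6023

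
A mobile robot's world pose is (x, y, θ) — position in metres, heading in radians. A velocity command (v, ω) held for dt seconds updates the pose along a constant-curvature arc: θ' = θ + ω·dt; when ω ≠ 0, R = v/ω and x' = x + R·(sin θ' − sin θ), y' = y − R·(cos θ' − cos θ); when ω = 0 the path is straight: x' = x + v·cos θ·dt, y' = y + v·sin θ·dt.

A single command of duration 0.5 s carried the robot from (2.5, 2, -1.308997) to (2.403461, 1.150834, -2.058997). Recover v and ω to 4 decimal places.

Δθ = -2.058997 − -1.308997 = -0.750000
ω = Δθ/dt = -0.750000/0.5 = -1.5000
R = −Δy/(cos θ' − cos θ) = -1.1667
v = R·ω = -1.1667·-1.5000 = 1.7500

v = 1.7500, ω = -1.5000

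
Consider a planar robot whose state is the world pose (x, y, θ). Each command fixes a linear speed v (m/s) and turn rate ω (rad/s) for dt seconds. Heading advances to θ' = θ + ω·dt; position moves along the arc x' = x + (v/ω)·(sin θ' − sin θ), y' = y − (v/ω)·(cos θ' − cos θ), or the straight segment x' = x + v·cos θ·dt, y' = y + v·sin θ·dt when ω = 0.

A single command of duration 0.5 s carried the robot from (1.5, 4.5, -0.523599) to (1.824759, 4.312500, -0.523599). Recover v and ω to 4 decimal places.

Δθ = -0.523599 − -0.523599 = 0.000000
ω = Δθ/dt = 0.000000/0.5 = 0.0000
ω = 0 → v = (Δx·cos θ + Δy·sin θ)/dt = 0.7500

v = 0.7500, ω = 0.0000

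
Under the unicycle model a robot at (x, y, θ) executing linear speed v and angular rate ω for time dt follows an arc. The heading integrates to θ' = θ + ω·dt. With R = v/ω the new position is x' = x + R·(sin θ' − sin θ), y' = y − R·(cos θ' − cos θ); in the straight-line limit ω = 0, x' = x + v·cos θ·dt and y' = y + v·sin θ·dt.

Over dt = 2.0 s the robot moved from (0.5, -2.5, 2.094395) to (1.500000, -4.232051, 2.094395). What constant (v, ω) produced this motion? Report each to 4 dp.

Δθ = 2.094395 − 2.094395 = 0.000000
ω = Δθ/dt = 0.000000/2.0 = 0.0000
ω = 0 → v = (Δx·cos θ + Δy·sin θ)/dt = -1.0000

v = -1.0000, ω = 0.0000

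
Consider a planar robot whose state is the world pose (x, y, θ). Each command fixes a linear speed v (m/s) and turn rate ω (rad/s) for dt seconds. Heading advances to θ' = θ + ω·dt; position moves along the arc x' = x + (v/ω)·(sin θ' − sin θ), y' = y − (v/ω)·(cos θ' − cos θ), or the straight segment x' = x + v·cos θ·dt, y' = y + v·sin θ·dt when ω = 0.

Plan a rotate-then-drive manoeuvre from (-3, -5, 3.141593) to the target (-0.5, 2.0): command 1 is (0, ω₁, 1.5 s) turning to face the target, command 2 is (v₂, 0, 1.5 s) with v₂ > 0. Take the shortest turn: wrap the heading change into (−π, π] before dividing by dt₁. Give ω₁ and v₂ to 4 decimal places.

ω₁ = -1.2759, v₂ = 4.9554

heading to target = atan2(2−-5, -0.5−-3) = 1.2278
Δθ = wrap(1.2278 − 3.1416) = -1.9138; ω₁ = Δθ/dt₁ = -1.2759
distance = √((-0.5−-3)² + (2−-5)²) = 7.4330; v₂ = distance/dt₂ = 4.9554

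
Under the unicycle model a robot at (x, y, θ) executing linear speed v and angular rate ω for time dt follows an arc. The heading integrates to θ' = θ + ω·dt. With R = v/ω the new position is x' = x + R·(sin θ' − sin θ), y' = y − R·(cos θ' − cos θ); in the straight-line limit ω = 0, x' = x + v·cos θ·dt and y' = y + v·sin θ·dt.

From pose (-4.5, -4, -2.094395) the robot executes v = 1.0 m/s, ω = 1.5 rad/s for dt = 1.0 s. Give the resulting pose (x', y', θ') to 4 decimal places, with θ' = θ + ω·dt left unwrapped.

(-4.2960, -4.8857, -0.5944)

θ' = -2.0944 + 1.5·1.0 = -0.5944
R = v/ω = 1.0/1.5 = 0.6667
x' = -4.5 + 0.6667·(sin -0.5944 − sin -2.0944) = -4.2960
y' = -4 − 0.6667·(cos -0.5944 − cos -2.0944) = -4.8857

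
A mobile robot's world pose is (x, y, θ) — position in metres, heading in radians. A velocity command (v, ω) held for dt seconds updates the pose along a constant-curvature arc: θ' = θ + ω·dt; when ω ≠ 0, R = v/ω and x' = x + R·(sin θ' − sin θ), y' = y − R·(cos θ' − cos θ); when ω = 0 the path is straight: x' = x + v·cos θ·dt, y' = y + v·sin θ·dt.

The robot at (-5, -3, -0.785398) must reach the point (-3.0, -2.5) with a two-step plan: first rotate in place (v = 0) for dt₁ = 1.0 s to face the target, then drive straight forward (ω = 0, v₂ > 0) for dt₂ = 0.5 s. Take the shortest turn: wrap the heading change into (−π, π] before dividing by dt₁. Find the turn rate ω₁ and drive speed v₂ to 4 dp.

heading to target = atan2(-2.5−-3, -3−-5) = 0.2450
Δθ = wrap(0.2450 − -0.7854) = 1.0304; ω₁ = Δθ/dt₁ = 1.0304
distance = √((-3−-5)² + (-2.5−-3)²) = 2.0616; v₂ = distance/dt₂ = 4.1231

ω₁ = 1.0304, v₂ = 4.1231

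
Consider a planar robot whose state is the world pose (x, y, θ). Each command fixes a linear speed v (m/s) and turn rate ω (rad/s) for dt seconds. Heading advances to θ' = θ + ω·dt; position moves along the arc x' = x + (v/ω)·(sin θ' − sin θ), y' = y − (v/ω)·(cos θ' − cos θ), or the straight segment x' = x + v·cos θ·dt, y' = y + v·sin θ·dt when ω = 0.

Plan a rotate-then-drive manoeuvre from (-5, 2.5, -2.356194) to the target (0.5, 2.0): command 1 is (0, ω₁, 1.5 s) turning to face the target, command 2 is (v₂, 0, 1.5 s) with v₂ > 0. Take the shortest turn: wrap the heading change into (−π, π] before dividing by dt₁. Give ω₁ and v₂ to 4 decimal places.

ω₁ = 1.5104, v₂ = 3.6818

heading to target = atan2(2−2.5, 0.5−-5) = -0.0907
Δθ = wrap(-0.0907 − -2.3562) = 2.2655; ω₁ = Δθ/dt₁ = 1.5104
distance = √((0.5−-5)² + (2−2.5)²) = 5.5227; v₂ = distance/dt₂ = 3.6818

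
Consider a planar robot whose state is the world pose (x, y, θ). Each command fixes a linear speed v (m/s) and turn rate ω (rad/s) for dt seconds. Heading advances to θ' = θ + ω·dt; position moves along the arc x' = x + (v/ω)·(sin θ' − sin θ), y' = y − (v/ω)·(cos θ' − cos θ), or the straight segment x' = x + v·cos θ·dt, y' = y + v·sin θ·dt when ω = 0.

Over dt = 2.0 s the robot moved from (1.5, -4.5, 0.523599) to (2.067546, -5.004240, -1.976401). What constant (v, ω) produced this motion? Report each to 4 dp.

v = 0.5000, ω = -1.2500

Δθ = -1.976401 − 0.523599 = -2.500000
ω = Δθ/dt = -2.500000/2.0 = -1.2500
R = Δx/(sin θ' − sin θ) = -0.4000
v = R·ω = -0.4000·-1.2500 = 0.5000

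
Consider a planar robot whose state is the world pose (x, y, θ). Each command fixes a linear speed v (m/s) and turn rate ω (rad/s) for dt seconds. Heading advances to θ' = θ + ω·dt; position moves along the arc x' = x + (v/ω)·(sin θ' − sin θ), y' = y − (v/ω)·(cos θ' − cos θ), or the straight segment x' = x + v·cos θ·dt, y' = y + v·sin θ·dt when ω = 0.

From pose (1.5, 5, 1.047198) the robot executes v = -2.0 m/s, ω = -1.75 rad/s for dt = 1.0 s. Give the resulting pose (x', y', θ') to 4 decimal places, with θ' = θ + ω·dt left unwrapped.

θ' = 1.0472 + -1.75·1.0 = -0.7028
R = v/ω = -2.0/-1.75 = 1.1429
x' = 1.5 + 1.1429·(sin -0.7028 − sin 1.0472) = -0.2284
y' = 5 − 1.1429·(cos -0.7028 − cos 1.0472) = 4.6994

(-0.2284, 4.6994, -0.7028)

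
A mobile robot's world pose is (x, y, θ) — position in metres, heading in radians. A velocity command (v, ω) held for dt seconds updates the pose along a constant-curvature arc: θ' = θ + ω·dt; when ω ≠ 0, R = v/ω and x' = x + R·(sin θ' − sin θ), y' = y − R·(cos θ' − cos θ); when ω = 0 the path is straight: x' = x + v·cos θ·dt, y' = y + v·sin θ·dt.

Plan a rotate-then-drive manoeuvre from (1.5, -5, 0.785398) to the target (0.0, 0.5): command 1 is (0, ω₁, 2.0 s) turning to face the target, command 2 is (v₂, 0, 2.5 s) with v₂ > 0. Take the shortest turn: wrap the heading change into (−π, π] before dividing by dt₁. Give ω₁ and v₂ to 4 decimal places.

ω₁ = 0.5258, v₂ = 2.2804

heading to target = atan2(0.5−-5, 0−1.5) = 1.8370
Δθ = wrap(1.8370 − 0.7854) = 1.0517; ω₁ = Δθ/dt₁ = 0.5258
distance = √((0−1.5)² + (0.5−-5)²) = 5.7009; v₂ = distance/dt₂ = 2.2804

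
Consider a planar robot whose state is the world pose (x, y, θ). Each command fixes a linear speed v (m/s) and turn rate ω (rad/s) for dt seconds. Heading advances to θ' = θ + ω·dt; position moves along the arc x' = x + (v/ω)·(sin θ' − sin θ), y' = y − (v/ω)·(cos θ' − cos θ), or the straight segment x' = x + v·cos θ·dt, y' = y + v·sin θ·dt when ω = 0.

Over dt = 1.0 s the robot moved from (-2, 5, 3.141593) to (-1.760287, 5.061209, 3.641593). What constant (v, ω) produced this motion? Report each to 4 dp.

Δθ = 3.641593 − 3.141593 = 0.500000
ω = Δθ/dt = 0.500000/1.0 = 0.5000
R = Δx/(sin θ' − sin θ) = -0.5000
v = R·ω = -0.5000·0.5000 = -0.2500

v = -0.2500, ω = 0.5000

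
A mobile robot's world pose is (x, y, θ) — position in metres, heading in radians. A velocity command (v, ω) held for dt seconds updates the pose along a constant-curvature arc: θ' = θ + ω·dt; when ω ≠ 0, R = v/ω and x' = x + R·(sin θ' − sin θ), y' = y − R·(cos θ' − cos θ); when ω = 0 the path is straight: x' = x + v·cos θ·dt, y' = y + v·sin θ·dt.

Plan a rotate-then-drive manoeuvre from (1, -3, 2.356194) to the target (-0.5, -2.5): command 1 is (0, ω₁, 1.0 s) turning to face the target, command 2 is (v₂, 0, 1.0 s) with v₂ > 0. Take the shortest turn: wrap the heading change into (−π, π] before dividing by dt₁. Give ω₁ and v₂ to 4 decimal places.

heading to target = atan2(-2.5−-3, -0.5−1) = 2.8198
Δθ = wrap(2.8198 − 2.3562) = 0.4636; ω₁ = Δθ/dt₁ = 0.4636
distance = √((-0.5−1)² + (-2.5−-3)²) = 1.5811; v₂ = distance/dt₂ = 1.5811

ω₁ = 0.4636, v₂ = 1.5811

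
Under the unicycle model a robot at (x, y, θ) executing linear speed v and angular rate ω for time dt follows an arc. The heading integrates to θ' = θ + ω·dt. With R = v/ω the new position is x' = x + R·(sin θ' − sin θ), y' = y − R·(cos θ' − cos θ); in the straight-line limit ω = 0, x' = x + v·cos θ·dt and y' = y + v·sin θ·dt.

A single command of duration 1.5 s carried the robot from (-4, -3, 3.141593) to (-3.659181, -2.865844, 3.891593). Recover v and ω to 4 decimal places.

Δθ = 3.891593 − 3.141593 = 0.750000
ω = Δθ/dt = 0.750000/1.5 = 0.5000
R = Δx/(sin θ' − sin θ) = -0.5000
v = R·ω = -0.5000·0.5000 = -0.2500

v = -0.2500, ω = 0.5000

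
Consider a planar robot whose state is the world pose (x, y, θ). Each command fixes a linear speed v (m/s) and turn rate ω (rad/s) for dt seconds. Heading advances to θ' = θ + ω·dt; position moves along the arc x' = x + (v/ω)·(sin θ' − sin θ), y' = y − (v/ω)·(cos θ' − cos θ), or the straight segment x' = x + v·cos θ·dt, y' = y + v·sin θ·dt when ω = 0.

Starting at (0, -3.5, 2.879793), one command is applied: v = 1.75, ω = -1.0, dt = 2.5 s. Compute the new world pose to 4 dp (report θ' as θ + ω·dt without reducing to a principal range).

(-0.1958, -0.1843, 0.3798)

θ' = 2.8798 + -1.0·2.5 = 0.3798
R = v/ω = 1.75/-1.0 = -1.7500
x' = 0 + -1.7500·(sin 0.3798 − sin 2.8798) = -0.1958
y' = -3.5 − -1.7500·(cos 0.3798 − cos 2.8798) = -0.1843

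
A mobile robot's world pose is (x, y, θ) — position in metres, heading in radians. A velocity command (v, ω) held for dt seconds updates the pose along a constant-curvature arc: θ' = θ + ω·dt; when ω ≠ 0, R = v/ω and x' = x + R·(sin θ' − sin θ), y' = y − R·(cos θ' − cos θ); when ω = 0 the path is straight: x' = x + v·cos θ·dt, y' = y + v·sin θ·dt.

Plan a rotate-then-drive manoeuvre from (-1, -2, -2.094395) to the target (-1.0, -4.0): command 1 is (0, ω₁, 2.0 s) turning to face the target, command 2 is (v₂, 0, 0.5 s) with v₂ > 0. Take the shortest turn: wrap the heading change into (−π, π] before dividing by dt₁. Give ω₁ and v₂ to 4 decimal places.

heading to target = atan2(-4−-2, -1−-1) = -1.5708
Δθ = wrap(-1.5708 − -2.0944) = 0.5236; ω₁ = Δθ/dt₁ = 0.2618
distance = √((-1−-1)² + (-4−-2)²) = 2.0000; v₂ = distance/dt₂ = 4.0000

ω₁ = 0.2618, v₂ = 4.0000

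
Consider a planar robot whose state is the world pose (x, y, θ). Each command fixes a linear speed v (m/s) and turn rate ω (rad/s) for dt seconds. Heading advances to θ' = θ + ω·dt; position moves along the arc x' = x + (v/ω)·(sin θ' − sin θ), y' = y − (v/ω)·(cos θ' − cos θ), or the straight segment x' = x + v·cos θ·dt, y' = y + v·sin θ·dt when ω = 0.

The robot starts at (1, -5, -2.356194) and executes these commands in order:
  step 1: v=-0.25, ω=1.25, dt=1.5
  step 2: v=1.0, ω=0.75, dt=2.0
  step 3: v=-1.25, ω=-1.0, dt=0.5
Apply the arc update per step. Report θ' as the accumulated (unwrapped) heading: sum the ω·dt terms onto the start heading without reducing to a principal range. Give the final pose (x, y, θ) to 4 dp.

step 1: θ'=-0.4812 (R=-0.2000) → pose (0.9511, -4.6813, -0.4812)
step 2: θ'=1.0188 (R=1.3333) → pose (2.7036, -4.1985, 1.0188)
step 3: θ'=0.5188 (R=1.2500) → pose (2.2590, -4.6286, 0.5188)

(2.2590, -4.6286, 0.5188)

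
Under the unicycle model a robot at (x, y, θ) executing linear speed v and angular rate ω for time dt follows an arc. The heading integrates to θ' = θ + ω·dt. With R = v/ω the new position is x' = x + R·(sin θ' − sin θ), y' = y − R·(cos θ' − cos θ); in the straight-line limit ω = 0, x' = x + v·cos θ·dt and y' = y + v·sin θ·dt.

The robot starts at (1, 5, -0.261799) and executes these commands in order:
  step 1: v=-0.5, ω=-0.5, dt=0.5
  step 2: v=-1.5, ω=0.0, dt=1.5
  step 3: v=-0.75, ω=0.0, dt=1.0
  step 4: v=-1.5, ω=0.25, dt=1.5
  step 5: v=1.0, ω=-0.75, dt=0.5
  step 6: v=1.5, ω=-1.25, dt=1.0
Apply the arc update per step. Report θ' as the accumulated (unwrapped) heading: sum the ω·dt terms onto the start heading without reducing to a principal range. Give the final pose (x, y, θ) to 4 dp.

step 1: θ'=-0.5118 (R=1.0000) → pose (0.7691, 5.0941, -0.5118)
step 2: θ'=-0.5118 (straight) → pose (-1.1926, 6.1960, -0.5118)
step 3: θ'=-0.5118 (straight) → pose (-1.8465, 6.5633, -0.5118)
step 4: θ'=-0.1368 (R=-6.0000) → pose (-3.9668, 7.2761, -0.1368)
step 5: θ'=-0.5118 (R=-1.3333) → pose (-3.4956, 7.1177, -0.5118)
step 6: θ'=-1.7618 (R=-1.2000) → pose (-2.9051, 5.8436, -1.7618)

(-2.9051, 5.8436, -1.7618)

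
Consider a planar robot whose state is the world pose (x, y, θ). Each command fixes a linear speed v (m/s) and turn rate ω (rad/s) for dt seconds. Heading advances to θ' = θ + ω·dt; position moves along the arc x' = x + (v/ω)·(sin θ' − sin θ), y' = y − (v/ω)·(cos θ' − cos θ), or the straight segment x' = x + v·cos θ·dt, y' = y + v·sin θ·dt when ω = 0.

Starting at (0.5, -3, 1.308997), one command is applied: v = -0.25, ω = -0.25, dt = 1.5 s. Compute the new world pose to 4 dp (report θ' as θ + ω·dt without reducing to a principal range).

(0.3381, -3.3358, 0.9340)

θ' = 1.3090 + -0.25·1.5 = 0.9340
R = v/ω = -0.25/-0.25 = 1.0000
x' = 0.5 + 1.0000·(sin 0.9340 − sin 1.3090) = 0.3381
y' = -3 − 1.0000·(cos 0.9340 − cos 1.3090) = -3.3358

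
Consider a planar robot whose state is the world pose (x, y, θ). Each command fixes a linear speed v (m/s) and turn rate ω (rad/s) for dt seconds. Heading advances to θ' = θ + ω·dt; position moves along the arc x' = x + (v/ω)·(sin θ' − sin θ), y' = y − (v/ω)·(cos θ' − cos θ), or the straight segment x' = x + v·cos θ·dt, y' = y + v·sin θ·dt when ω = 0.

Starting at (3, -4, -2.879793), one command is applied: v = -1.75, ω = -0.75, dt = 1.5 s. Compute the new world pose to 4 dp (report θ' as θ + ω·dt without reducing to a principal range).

θ' = -2.8798 + -0.75·1.5 = -4.0048
R = v/ω = -1.75/-0.75 = 2.3333
x' = 3 + 2.3333·(sin -4.0048 − sin -2.8798) = 5.3771
y' = -4 − 2.3333·(cos -4.0048 − cos -2.8798) = -4.7371

(5.3771, -4.7371, -4.0048)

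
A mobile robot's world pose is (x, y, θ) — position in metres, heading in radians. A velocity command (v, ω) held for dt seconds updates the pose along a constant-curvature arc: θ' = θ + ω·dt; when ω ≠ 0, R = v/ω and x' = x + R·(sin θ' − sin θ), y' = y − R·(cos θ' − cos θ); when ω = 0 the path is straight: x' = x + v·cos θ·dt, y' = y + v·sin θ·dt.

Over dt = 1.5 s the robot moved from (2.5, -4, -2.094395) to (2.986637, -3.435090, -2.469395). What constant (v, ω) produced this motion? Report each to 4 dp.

v = -0.5000, ω = -0.2500

Δθ = -2.469395 − -2.094395 = -0.375000
ω = Δθ/dt = -0.375000/1.5 = -0.2500
R = −Δy/(cos θ' − cos θ) = 2.0000
v = R·ω = 2.0000·-0.2500 = -0.5000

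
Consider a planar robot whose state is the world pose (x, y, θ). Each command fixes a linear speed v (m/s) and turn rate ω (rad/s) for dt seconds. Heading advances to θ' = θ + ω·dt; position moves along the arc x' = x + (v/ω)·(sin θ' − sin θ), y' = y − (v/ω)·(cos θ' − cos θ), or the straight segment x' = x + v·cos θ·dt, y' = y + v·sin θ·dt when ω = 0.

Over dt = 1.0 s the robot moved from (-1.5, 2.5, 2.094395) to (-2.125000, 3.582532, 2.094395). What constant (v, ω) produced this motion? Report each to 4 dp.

Δθ = 2.094395 − 2.094395 = 0.000000
ω = Δθ/dt = 0.000000/1.0 = 0.0000
ω = 0 → v = (Δx·cos θ + Δy·sin θ)/dt = 1.2500

v = 1.2500, ω = 0.0000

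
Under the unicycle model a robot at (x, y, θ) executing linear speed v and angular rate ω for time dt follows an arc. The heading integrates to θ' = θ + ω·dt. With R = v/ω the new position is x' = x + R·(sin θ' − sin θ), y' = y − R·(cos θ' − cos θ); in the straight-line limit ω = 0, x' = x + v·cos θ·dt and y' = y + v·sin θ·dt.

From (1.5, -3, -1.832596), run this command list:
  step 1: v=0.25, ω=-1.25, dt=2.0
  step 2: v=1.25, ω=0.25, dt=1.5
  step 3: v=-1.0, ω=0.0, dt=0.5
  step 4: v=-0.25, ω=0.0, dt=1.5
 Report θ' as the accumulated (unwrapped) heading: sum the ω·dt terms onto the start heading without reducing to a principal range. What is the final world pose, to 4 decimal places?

(0.7189, -2.0877, -3.9576)

step 1: θ'=-4.3326 (R=-0.2000) → pose (1.1211, -3.0224, -4.3326)
step 2: θ'=-3.9576 (R=5.0000) → pose (0.1194, -1.4503, -3.9576)
step 3: θ'=-3.9576 (straight) → pose (0.4620, -1.8145, -3.9576)
step 4: θ'=-3.9576 (straight) → pose (0.7189, -2.0877, -3.9576)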